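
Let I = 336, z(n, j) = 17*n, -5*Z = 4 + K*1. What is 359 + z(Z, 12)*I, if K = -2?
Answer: -9629/5 ≈ -1925.8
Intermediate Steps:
Z = -⅖ (Z = -(4 - 2*1)/5 = -(4 - 2)/5 = -⅕*2 = -⅖ ≈ -0.40000)
359 + z(Z, 12)*I = 359 + (17*(-⅖))*336 = 359 - 34/5*336 = 359 - 11424/5 = -9629/5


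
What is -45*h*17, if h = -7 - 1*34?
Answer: 31365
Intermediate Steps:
h = -41 (h = -7 - 34 = -41)
-45*h*17 = -45*(-41)*17 = 1845*17 = 31365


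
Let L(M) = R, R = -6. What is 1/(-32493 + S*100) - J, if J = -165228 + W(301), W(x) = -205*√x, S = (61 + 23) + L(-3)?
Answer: 4079975003/24693 + 205*√301 ≈ 1.6878e+5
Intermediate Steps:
L(M) = -6
S = 78 (S = (61 + 23) - 6 = 84 - 6 = 78)
J = -165228 - 205*√301 ≈ -1.6878e+5
1/(-32493 + S*100) - J = 1/(-32493 + 78*100) - (-165228 - 205*√301) = 1/(-32493 + 7800) + (165228 + 205*√301) = 1/(-24693) + (165228 + 205*√301) = -1/24693 + (165228 + 205*√301) = 4079975003/24693 + 205*√301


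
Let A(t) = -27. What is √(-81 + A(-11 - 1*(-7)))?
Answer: 6*I*√3 ≈ 10.392*I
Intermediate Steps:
√(-81 + A(-11 - 1*(-7))) = √(-81 - 27) = √(-108) = 6*I*√3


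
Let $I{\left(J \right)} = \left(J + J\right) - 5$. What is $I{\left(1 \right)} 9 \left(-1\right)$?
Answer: $27$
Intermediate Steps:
$I{\left(J \right)} = -5 + 2 J$ ($I{\left(J \right)} = 2 J - 5 = -5 + 2 J$)
$I{\left(1 \right)} 9 \left(-1\right) = \left(-5 + 2 \cdot 1\right) 9 \left(-1\right) = \left(-5 + 2\right) 9 \left(-1\right) = \left(-3\right) 9 \left(-1\right) = \left(-27\right) \left(-1\right) = 27$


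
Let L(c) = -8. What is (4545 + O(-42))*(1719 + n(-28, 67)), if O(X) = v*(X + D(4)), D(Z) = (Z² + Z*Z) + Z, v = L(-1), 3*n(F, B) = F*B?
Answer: 5023211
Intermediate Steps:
n(F, B) = B*F/3 (n(F, B) = (F*B)/3 = (B*F)/3 = B*F/3)
v = -8
D(Z) = Z + 2*Z² (D(Z) = (Z² + Z²) + Z = 2*Z² + Z = Z + 2*Z²)
O(X) = -288 - 8*X (O(X) = -8*(X + 4*(1 + 2*4)) = -8*(X + 4*(1 + 8)) = -8*(X + 4*9) = -8*(X + 36) = -8*(36 + X) = -288 - 8*X)
(4545 + O(-42))*(1719 + n(-28, 67)) = (4545 + (-288 - 8*(-42)))*(1719 + (⅓)*67*(-28)) = (4545 + (-288 + 336))*(1719 - 1876/3) = (4545 + 48)*(3281/3) = 4593*(3281/3) = 5023211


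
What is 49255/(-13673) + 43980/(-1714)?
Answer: -342880805/11717761 ≈ -29.262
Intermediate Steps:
49255/(-13673) + 43980/(-1714) = 49255*(-1/13673) + 43980*(-1/1714) = -49255/13673 - 21990/857 = -342880805/11717761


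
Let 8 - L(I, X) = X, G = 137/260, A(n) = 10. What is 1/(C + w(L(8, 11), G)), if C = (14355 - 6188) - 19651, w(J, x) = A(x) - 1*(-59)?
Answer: -1/11415 ≈ -8.7604e-5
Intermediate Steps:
G = 137/260 (G = 137*(1/260) = 137/260 ≈ 0.52692)
L(I, X) = 8 - X
w(J, x) = 69 (w(J, x) = 10 - 1*(-59) = 10 + 59 = 69)
C = -11484 (C = 8167 - 19651 = -11484)
1/(C + w(L(8, 11), G)) = 1/(-11484 + 69) = 1/(-11415) = -1/11415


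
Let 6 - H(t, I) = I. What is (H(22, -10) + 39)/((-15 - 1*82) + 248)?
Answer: 55/151 ≈ 0.36424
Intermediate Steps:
H(t, I) = 6 - I
(H(22, -10) + 39)/((-15 - 1*82) + 248) = ((6 - 1*(-10)) + 39)/((-15 - 1*82) + 248) = ((6 + 10) + 39)/((-15 - 82) + 248) = (16 + 39)/(-97 + 248) = 55/151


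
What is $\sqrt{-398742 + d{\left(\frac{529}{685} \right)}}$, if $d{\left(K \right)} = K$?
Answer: $\frac{i \sqrt{187099352585}}{685} \approx 631.46 i$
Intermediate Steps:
$\sqrt{-398742 + d{\left(\frac{529}{685} \right)}} = \sqrt{-398742 + \frac{529}{685}} = \sqrt{- \frac{273137741}{685}} = \frac{i \sqrt{187099352585}}{685}$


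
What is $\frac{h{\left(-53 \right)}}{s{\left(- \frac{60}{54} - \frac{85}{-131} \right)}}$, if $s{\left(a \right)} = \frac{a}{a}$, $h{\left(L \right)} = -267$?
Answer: $-267$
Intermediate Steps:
$s{\left(a \right)} = 1$
$\frac{h{\left(-53 \right)}}{s{\left(- \frac{60}{54} - \frac{85}{-131} \right)}} = - \frac{267}{1} = \left(-267\right) 1 = -267$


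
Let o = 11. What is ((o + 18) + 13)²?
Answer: 1764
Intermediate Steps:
((o + 18) + 13)² = ((11 + 18) + 13)² = (29 + 13)² = 42² = 1764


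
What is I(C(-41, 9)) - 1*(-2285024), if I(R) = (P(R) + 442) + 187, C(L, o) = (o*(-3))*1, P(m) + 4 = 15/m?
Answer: 20570836/9 ≈ 2.2856e+6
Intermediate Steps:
P(m) = -4 + 15/m
C(L, o) = -3*o (C(L, o) = -3*o*1 = -3*o)
I(R) = 625 + 15/R (I(R) = ((-4 + 15/R) + 442) + 187 = (438 + 15/R) + 187 = 625 + 15/R)
I(C(-41, 9)) - 1*(-2285024) = (625 + 15/((-3*9))) - 1*(-2285024) = (625 + 15/(-27)) + 2285024 = (625 + 15*(-1/27)) + 2285024 = (625 - 5/9) + 2285024 = 5620/9 + 2285024 = 20570836/9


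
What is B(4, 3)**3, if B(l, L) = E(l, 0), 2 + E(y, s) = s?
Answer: -8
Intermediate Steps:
E(y, s) = -2 + s
B(l, L) = -2 (B(l, L) = -2 + 0 = -2)
B(4, 3)**3 = (-2)**3 = -8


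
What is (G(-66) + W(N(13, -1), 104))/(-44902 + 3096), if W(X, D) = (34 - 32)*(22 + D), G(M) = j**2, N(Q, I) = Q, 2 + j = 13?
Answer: -373/41806 ≈ -0.0089222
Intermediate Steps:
j = 11 (j = -2 + 13 = 11)
G(M) = 121 (G(M) = 11**2 = 121)
W(X, D) = 44 + 2*D (W(X, D) = 2*(22 + D) = 44 + 2*D)
(G(-66) + W(N(13, -1), 104))/(-44902 + 3096) = (121 + (44 + 2*104))/(-44902 + 3096) = (121 + (44 + 208))/(-41806) = (121 + 252)*(-1/41806) = 373*(-1/41806) = -373/41806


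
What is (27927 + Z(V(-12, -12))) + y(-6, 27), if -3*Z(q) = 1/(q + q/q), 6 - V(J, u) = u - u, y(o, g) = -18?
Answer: 586088/21 ≈ 27909.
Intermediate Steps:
V(J, u) = 6 (V(J, u) = 6 - (u - u) = 6 - 1*0 = 6 + 0 = 6)
Z(q) = -1/(3*(1 + q)) (Z(q) = -1/(3*(q + q/q)) = -1/(3*(q + 1)) = -1/(3*(1 + q)))
(27927 + Z(V(-12, -12))) + y(-6, 27) = (27927 - 1/(3 + 3*6)) - 18 = (27927 - 1/(3 + 18)) - 18 = (27927 - 1/21) - 18 = 586466/21 - 18 = 586088/21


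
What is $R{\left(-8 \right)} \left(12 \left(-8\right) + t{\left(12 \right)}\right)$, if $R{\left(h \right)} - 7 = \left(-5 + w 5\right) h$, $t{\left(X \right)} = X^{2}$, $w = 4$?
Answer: $-5424$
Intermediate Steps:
$R{\left(h \right)} = 7 + 15 h$ ($R{\left(h \right)} = 7 + \left(-5 + 4 \cdot 5\right) h = 7 + \left(-5 + 20\right) h = 7 + 15 h$)
$R{\left(-8 \right)} \left(12 \left(-8\right) + t{\left(12 \right)}\right) = \left(7 + 15 \left(-8\right)\right) \left(12 \left(-8\right) + 12^{2}\right) = \left(7 - 120\right) \left(-96 + 144\right) = \left(-113\right) 48 = -5424$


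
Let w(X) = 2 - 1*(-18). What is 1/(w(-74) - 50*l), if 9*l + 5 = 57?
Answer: -9/2420 ≈ -0.0037190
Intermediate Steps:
w(X) = 20 (w(X) = 2 + 18 = 20)
l = 52/9 (l = -5/9 + (⅑)*57 = -5/9 + 19/3 = 52/9 ≈ 5.7778)
1/(w(-74) - 50*l) = 1/(20 - 50*52/9) = 1/(20 - 2600/9) = 1/(-2420/9) = -9/2420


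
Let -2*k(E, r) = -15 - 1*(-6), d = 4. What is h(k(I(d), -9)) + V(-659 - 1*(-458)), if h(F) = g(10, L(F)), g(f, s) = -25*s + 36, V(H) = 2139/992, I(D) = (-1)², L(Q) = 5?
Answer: -2779/32 ≈ -86.844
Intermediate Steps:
I(D) = 1
V(H) = 69/32 (V(H) = 2139*(1/992) = 69/32)
g(f, s) = 36 - 25*s
k(E, r) = 9/2 (k(E, r) = -(-15 - 1*(-6))/2 = -(-15 + 6)/2 = -½*(-9) = 9/2)
h(F) = -89 (h(F) = 36 - 25*5 = 36 - 125 = -89)
h(k(I(d), -9)) + V(-659 - 1*(-458)) = -89 + 69/32 = -2779/32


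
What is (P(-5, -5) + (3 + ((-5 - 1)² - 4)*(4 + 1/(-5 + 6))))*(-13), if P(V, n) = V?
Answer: -2054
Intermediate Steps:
(P(-5, -5) + (3 + ((-5 - 1)² - 4)*(4 + 1/(-5 + 6))))*(-13) = (-5 + (3 + ((-5 - 1)² - 4)*(4 + 1/(-5 + 6))))*(-13) = (-5 + (3 + ((-6)² - 4)*(4 + 1/1)))*(-13) = (-5 + (3 + (36 - 4)*(4 + 1)))*(-13) = (-5 + (3 + 32*5))*(-13) = (-5 + (3 + 160))*(-13) = (-5 + 163)*(-13) = 158*(-13) = -2054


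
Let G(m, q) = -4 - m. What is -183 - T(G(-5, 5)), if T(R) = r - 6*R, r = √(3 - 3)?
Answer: -177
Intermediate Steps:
r = 0 (r = √0 = 0)
T(R) = -6*R (T(R) = 0 - 6*R = -6*R)
-183 - T(G(-5, 5)) = -183 - (-6)*(-4 - 1*(-5)) = -183 - (-6)*(-4 + 5) = -183 - (-6) = -183 - 1*(-6) = -183 + 6 = -177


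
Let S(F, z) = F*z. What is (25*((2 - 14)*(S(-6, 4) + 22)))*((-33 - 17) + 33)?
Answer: -10200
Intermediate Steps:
(25*((2 - 14)*(S(-6, 4) + 22)))*((-33 - 17) + 33) = (25*((2 - 14)*(-6*4 + 22)))*((-33 - 17) + 33) = (25*(-12*(-24 + 22)))*(-50 + 33) = (25*(-12*(-2)))*(-17) = (25*24)*(-17) = 600*(-17) = -10200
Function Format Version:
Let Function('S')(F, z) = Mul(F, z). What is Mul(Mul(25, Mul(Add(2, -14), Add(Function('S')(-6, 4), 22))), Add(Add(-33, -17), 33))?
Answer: -10200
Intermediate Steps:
Mul(Mul(25, Mul(Add(2, -14), Add(Function('S')(-6, 4), 22))), Add(Add(-33, -17), 33)) = Mul(Mul(25, Mul(Add(2, -14), Add(Mul(-6, 4), 22))), Add(Add(-33, -17), 33)) = Mul(Mul(25, Mul(-12, Add(-24, 22))), Add(-50, 33)) = Mul(Mul(25, Mul(-12, -2)), -17) = Mul(Mul(25, 24), -17) = Mul(600, -17) = -10200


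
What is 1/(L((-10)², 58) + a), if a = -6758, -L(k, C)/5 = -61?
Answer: -1/6453 ≈ -0.00015497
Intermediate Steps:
L(k, C) = 305 (L(k, C) = -5*(-61) = 305)
1/(L((-10)², 58) + a) = 1/(305 - 6758) = 1/(-6453) = -1/6453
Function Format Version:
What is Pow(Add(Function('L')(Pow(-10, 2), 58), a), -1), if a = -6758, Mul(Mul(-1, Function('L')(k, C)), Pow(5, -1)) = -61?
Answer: Rational(-1, 6453) ≈ -0.00015497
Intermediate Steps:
Function('L')(k, C) = 305 (Function('L')(k, C) = Mul(-5, -61) = 305)
Pow(Add(Function('L')(Pow(-10, 2), 58), a), -1) = Pow(Add(305, -6758), -1) = Pow(-6453, -1) = Rational(-1, 6453)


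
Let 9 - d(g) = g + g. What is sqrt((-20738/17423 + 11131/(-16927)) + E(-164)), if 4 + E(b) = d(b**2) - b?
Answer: 3*I*sqrt(518238203565968384618)/294919121 ≈ 231.57*I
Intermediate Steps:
d(g) = 9 - 2*g (d(g) = 9 - (g + g) = 9 - 2*g)
E(b) = 5 - b - 2*b**2 (E(b) = -4 + ((9 - 2*b**2) - b) = -4 + (9 - b - 2*b**2) = 5 - b - 2*b**2)
sqrt((-20738/17423 + 11131/(-16927)) + E(-164)) = sqrt((-20738/17423 + 11131/(-16927)) + (5 - 1*(-164) - 2*(-164)**2)) = sqrt((-20738*1/17423 + 11131*(-1/16927)) + (5 + 164 - 2*26896)) = sqrt((-20738/17423 - 11131/16927) + (5 + 164 - 53792)) = sqrt(-544967539/294919121 - 53623) = sqrt(-15814992992922/294919121) = 3*I*sqrt(518238203565968384618)/294919121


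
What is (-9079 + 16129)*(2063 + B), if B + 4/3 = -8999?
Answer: -48908200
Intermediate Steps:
B = -27001/3 (B = -4/3 - 8999 = -27001/3 ≈ -9000.3)
(-9079 + 16129)*(2063 + B) = (-9079 + 16129)*(2063 - 27001/3) = 7050*(-20812/3) = -48908200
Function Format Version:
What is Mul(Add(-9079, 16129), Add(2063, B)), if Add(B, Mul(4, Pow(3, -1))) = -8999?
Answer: -48908200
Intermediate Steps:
B = Rational(-27001, 3) (B = Add(Rational(-4, 3), -8999) = Rational(-27001, 3) ≈ -9000.3)
Mul(Add(-9079, 16129), Add(2063, B)) = Mul(Add(-9079, 16129), Add(2063, Rational(-27001, 3))) = Mul(7050, Rational(-20812, 3)) = -48908200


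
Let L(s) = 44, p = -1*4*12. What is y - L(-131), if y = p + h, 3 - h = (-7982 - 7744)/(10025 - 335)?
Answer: -141114/1615 ≈ -87.377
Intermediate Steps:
p = -48 (p = -4*12 = -48)
h = 7466/1615 (h = 3 - (-7982 - 7744)/(10025 - 335) = 3 - (-15726)/9690 = 3 - 1*(-2621/1615) = 3 + 2621/1615 = 7466/1615 ≈ 4.6229)
y = -70054/1615 (y = -48 + 7466/1615 = -70054/1615 ≈ -43.377)
y - L(-131) = -70054/1615 - 1*44 = -70054/1615 - 44 = -141114/1615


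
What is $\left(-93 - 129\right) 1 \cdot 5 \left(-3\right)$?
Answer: $3330$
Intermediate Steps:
$\left(-93 - 129\right) 1 \cdot 5 \left(-3\right) = - 222 \cdot 5 \left(-3\right) = \left(-222\right) \left(-15\right) = 3330$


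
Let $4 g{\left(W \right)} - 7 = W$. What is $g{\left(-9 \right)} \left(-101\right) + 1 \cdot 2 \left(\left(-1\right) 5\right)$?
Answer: $\frac{81}{2} \approx 40.5$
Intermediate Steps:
$g{\left(W \right)} = \frac{7}{4} + \frac{W}{4}$
$g{\left(-9 \right)} \left(-101\right) + 1 \cdot 2 \left(\left(-1\right) 5\right) = \left(\frac{7}{4} + \frac{1}{4} \left(-9\right)\right) \left(-101\right) + 1 \cdot 2 \left(\left(-1\right) 5\right) = \left(\frac{7}{4} - \frac{9}{4}\right) \left(-101\right) + 2 \left(-5\right) = \left(- \frac{1}{2}\right) \left(-101\right) - 10 = \frac{101}{2} - 10 = \frac{81}{2}$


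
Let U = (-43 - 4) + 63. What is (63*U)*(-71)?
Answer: -71568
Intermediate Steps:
U = 16 (U = -47 + 63 = 16)
(63*U)*(-71) = (63*16)*(-71) = 1008*(-71) = -71568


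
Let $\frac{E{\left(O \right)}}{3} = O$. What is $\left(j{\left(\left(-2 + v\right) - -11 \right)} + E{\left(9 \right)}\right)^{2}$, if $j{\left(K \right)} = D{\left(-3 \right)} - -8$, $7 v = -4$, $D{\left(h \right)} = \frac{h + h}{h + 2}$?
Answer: $1681$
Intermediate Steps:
$E{\left(O \right)} = 3 O$
$D{\left(h \right)} = \frac{2 h}{2 + h}$
$v = - \frac{4}{7}$ ($v = \frac{1}{7} \left(-4\right) = - \frac{4}{7} \approx -0.57143$)
$j{\left(K \right)} = 14$ ($j{\left(K \right)} = 2 \left(-3\right) \frac{1}{2 - 3} - -8 = 2 \left(-3\right) \frac{1}{-1} + 8 = 2 \left(-3\right) \left(-1\right) + 8 = 6 + 8 = 14$)
$\left(j{\left(\left(-2 + v\right) - -11 \right)} + E{\left(9 \right)}\right)^{2} = \left(14 + 3 \cdot 9\right)^{2} = \left(14 + 27\right)^{2} = 41^{2} = 1681$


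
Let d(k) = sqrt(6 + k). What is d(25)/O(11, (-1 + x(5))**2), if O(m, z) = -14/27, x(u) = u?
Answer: -27*sqrt(31)/14 ≈ -10.738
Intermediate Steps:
O(m, z) = -14/27 (O(m, z) = -14*1/27 = -14/27)
d(25)/O(11, (-1 + x(5))**2) = sqrt(6 + 25)/(-14/27) = sqrt(31)*(-27/14) = -27*sqrt(31)/14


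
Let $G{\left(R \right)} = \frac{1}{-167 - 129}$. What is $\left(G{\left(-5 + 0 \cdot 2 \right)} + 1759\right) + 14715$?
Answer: $\frac{4876303}{296} \approx 16474.0$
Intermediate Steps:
$G{\left(R \right)} = - \frac{1}{296}$ ($G{\left(R \right)} = \frac{1}{-296} = - \frac{1}{296}$)
$\left(G{\left(-5 + 0 \cdot 2 \right)} + 1759\right) + 14715 = \left(- \frac{1}{296} + 1759\right) + 14715 = \frac{520663}{296} + 14715 = \frac{4876303}{296}$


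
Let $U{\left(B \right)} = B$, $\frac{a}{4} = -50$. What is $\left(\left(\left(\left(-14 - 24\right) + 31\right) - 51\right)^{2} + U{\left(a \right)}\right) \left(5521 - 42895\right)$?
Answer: $-118251336$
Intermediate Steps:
$a = -200$ ($a = 4 \left(-50\right) = -200$)
$\left(\left(\left(\left(-14 - 24\right) + 31\right) - 51\right)^{2} + U{\left(a \right)}\right) \left(5521 - 42895\right) = \left(\left(\left(\left(-14 - 24\right) + 31\right) - 51\right)^{2} - 200\right) \left(5521 - 42895\right) = \left(\left(\left(-38 + 31\right) - 51\right)^{2} - 200\right) \left(-37374\right) = \left(\left(-7 - 51\right)^{2} - 200\right) \left(-37374\right) = \left(\left(-58\right)^{2} - 200\right) \left(-37374\right) = \left(3364 - 200\right) \left(-37374\right) = 3164 \left(-37374\right) = -118251336$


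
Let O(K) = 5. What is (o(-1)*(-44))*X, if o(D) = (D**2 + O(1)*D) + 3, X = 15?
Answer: 660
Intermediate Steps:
o(D) = 3 + D**2 + 5*D (o(D) = (D**2 + 5*D) + 3 = 3 + D**2 + 5*D)
(o(-1)*(-44))*X = ((3 + (-1)**2 + 5*(-1))*(-44))*15 = ((3 + 1 - 5)*(-44))*15 = -1*(-44)*15 = 44*15 = 660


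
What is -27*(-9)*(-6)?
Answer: -1458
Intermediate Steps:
-27*(-9)*(-6) = 243*(-6) = -1458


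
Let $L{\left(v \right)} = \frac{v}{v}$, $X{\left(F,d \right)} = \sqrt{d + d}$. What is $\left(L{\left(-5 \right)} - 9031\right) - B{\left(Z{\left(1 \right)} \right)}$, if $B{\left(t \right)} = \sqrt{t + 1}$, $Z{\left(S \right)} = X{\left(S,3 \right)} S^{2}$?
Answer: $-9030 - \sqrt{1 + \sqrt{6}} \approx -9031.9$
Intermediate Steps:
$X{\left(F,d \right)} = \sqrt{2} \sqrt{d}$ ($X{\left(F,d \right)} = \sqrt{2 d} = \sqrt{2} \sqrt{d}$)
$L{\left(v \right)} = 1$
$Z{\left(S \right)} = \sqrt{6} S^{2}$ ($Z{\left(S \right)} = \sqrt{2} \sqrt{3} S^{2} = \sqrt{6} S^{2}$)
$B{\left(t \right)} = \sqrt{1 + t}$
$\left(L{\left(-5 \right)} - 9031\right) - B{\left(Z{\left(1 \right)} \right)} = \left(1 - 9031\right) - \sqrt{1 + \sqrt{6} \cdot 1^{2}} = \left(1 - 9031\right) - \sqrt{1 + \sqrt{6} \cdot 1} = -9030 - \sqrt{1 + \sqrt{6}}$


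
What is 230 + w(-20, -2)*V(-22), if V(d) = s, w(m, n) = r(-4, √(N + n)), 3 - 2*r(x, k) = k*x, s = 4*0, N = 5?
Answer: 230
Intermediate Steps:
s = 0
r(x, k) = 3/2 - k*x/2
w(m, n) = 3/2 + 2*√(5 + n) (w(m, n) = 3/2 - ½*√(5 + n)*(-4) = 3/2 + 2*√(5 + n))
V(d) = 0
230 + w(-20, -2)*V(-22) = 230 + (3/2 + 2*√(5 - 2))*0 = 230 + (3/2 + 2*√3)*0 = 230 + 0 = 230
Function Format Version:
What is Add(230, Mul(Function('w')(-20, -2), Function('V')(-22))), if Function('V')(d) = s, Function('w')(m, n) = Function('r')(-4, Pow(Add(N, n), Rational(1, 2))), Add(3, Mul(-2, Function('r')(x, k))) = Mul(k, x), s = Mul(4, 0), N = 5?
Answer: 230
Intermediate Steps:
s = 0
Function('r')(x, k) = Add(Rational(3, 2), Mul(Rational(-1, 2), k, x)) (Function('r')(x, k) = Add(Rational(3, 2), Mul(Rational(-1, 2), Mul(k, x))) = Add(Rational(3, 2), Mul(Rational(-1, 2), k, x)))
Function('w')(m, n) = Add(Rational(3, 2), Mul(2, Pow(Add(5, n), Rational(1, 2)))) (Function('w')(m, n) = Add(Rational(3, 2), Mul(Rational(-1, 2), Pow(Add(5, n), Rational(1, 2)), -4)) = Add(Rational(3, 2), Mul(2, Pow(Add(5, n), Rational(1, 2)))))
Function('V')(d) = 0
Add(230, Mul(Function('w')(-20, -2), Function('V')(-22))) = Add(230, Mul(Add(Rational(3, 2), Mul(2, Pow(Add(5, -2), Rational(1, 2)))), 0)) = Add(230, Mul(Add(Rational(3, 2), Mul(2, Pow(3, Rational(1, 2)))), 0)) = Add(230, 0) = 230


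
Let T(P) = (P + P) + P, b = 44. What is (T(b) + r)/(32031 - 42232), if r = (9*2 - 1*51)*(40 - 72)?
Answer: -1188/10201 ≈ -0.11646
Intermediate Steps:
r = 1056 (r = (18 - 51)*(-32) = -33*(-32) = 1056)
T(P) = 3*P (T(P) = 2*P + P = 3*P)
(T(b) + r)/(32031 - 42232) = (3*44 + 1056)/(32031 - 42232) = (132 + 1056)/(-10201) = 1188*(-1/10201) = -1188/10201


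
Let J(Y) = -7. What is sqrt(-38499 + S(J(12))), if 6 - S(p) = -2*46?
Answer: I*sqrt(38401) ≈ 195.96*I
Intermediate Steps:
S(p) = 98 (S(p) = 6 - (-2)*46 = 6 - 1*(-92) = 6 + 92 = 98)
sqrt(-38499 + S(J(12))) = sqrt(-38499 + 98) = sqrt(-38401) = I*sqrt(38401)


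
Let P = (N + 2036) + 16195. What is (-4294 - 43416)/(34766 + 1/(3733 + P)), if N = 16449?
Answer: -1832684230/1335466359 ≈ -1.3723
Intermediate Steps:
P = 34680 (P = (16449 + 2036) + 16195 = 18485 + 16195 = 34680)
(-4294 - 43416)/(34766 + 1/(3733 + P)) = (-4294 - 43416)/(34766 + 1/(3733 + 34680)) = -47710/(34766 + 1/38413) = -47710/1335466359/38413 = -47710*38413/1335466359 = -1832684230/1335466359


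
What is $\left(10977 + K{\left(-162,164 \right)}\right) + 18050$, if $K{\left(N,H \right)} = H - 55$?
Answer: $29136$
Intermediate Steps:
$K{\left(N,H \right)} = -55 + H$ ($K{\left(N,H \right)} = H - 55 = -55 + H$)
$\left(10977 + K{\left(-162,164 \right)}\right) + 18050 = \left(10977 + \left(-55 + 164\right)\right) + 18050 = \left(10977 + 109\right) + 18050 = 11086 + 18050 = 29136$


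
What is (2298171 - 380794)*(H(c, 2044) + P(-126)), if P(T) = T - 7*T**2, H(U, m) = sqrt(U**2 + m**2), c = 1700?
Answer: -213323530266 + 7669508*sqrt(441746) ≈ -2.0823e+11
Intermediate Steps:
(2298171 - 380794)*(H(c, 2044) + P(-126)) = (2298171 - 380794)*(sqrt(1700**2 + 2044**2) - 126*(1 - 7*(-126))) = 1917377*(sqrt(2890000 + 4177936) - 126*(1 + 882)) = 1917377*(sqrt(7067936) - 126*883) = 1917377*(4*sqrt(441746) - 111258) = 1917377*(-111258 + 4*sqrt(441746)) = -213323530266 + 7669508*sqrt(441746)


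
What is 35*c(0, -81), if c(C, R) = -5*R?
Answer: 14175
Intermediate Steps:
35*c(0, -81) = 35*(-5*(-81)) = 35*405 = 14175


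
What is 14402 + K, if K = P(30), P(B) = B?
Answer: 14432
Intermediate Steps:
K = 30
14402 + K = 14402 + 30 = 14432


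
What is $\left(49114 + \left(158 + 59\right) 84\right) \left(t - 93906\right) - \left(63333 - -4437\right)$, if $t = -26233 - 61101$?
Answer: $-12205131850$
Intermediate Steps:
$t = -87334$ ($t = -26233 - 61101 = -87334$)
$\left(49114 + \left(158 + 59\right) 84\right) \left(t - 93906\right) - \left(63333 - -4437\right) = \left(49114 + \left(158 + 59\right) 84\right) \left(-87334 - 93906\right) - \left(63333 - -4437\right) = \left(49114 + 217 \cdot 84\right) \left(-181240\right) - \left(63333 + 4437\right) = \left(49114 + 18228\right) \left(-181240\right) - 67770 = 67342 \left(-181240\right) - 67770 = -12205064080 - 67770 = -12205131850$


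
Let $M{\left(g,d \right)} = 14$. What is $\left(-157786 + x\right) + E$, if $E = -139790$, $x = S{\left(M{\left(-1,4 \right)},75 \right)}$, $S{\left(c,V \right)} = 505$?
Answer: $-297071$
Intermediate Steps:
$x = 505$
$\left(-157786 + x\right) + E = \left(-157786 + 505\right) - 139790 = -157281 - 139790 = -297071$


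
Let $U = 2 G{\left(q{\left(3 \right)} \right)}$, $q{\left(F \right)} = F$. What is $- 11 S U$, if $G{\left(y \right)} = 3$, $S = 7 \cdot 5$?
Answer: $-2310$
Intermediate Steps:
$S = 35$
$U = 6$ ($U = 2 \cdot 3 = 6$)
$- 11 S U = \left(-11\right) 35 \cdot 6 = \left(-385\right) 6 = -2310$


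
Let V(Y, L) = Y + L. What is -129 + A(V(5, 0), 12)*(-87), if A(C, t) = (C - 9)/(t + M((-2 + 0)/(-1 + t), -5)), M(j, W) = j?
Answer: -6471/65 ≈ -99.554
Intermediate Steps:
V(Y, L) = L + Y
A(C, t) = (-9 + C)/(t - 2/(-1 + t)) (A(C, t) = (C - 9)/(t + (-2 + 0)/(-1 + t)) = (-9 + C)/(t - 2/(-1 + t)))
-129 + A(V(5, 0), 12)*(-87) = -129 + ((-1 + 12)*(-9 + (0 + 5))/(-2 + 12*(-1 + 12)))*(-87) = -129 + (11*(-9 + 5)/(-2 + 12*11))*(-87) = -129 + (11*(-4)/(-2 + 132))*(-87) = -129 + (11*(-4)/130)*(-87) = -129 + ((1/130)*11*(-4))*(-87) = -129 - 22/65*(-87) = -129 + 1914/65 = -6471/65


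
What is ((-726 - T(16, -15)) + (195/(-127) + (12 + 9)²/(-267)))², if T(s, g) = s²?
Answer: 124000919224900/127757809 ≈ 9.7059e+5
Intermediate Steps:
((-726 - T(16, -15)) + (195/(-127) + (12 + 9)²/(-267)))² = ((-726 - 1*16²) + (195/(-127) + (12 + 9)²/(-267)))² = ((-726 - 1*256) + (195*(-1/127) + 21²*(-1/267)))² = ((-726 - 256) + (-195/127 + 441*(-1/267)))² = (-982 + (-195/127 - 147/89))² = (-982 - 36024/11303)² = (-11135570/11303)² = 124000919224900/127757809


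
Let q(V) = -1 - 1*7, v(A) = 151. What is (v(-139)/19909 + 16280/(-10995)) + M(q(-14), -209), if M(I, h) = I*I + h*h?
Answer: 1915086840140/43779891 ≈ 43744.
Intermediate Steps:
q(V) = -8 (q(V) = -1 - 7 = -8)
M(I, h) = I² + h²
(v(-139)/19909 + 16280/(-10995)) + M(q(-14), -209) = (151/19909 + 16280/(-10995)) + ((-8)² + (-209)²) = (151*(1/19909) + 16280*(-1/10995)) + (64 + 43681) = (151/19909 - 3256/2199) + 43745 = -64491655/43779891 + 43745 = 1915086840140/43779891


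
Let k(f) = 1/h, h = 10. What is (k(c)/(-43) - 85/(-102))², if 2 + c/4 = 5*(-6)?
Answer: 287296/416025 ≈ 0.69057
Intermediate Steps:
c = -128 (c = -8 + 4*(5*(-6)) = -8 + 4*(-30) = -8 - 120 = -128)
k(f) = ⅒ (k(f) = 1/10 = ⅒)
(k(c)/(-43) - 85/(-102))² = ((⅒)/(-43) - 85/(-102))² = ((⅒)*(-1/43) - 85*(-1/102))² = (-1/430 + ⅚)² = (536/645)² = 287296/416025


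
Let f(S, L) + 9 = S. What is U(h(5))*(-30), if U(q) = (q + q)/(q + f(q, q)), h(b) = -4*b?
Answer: -1200/49 ≈ -24.490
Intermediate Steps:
f(S, L) = -9 + S
U(q) = 2*q/(-9 + 2*q) (U(q) = (q + q)/(q + (-9 + q)) = (2*q)/(-9 + 2*q) = 2*q/(-9 + 2*q))
U(h(5))*(-30) = (2*(-4*5)/(-9 + 2*(-4*5)))*(-30) = (2*(-20)/(-9 + 2*(-20)))*(-30) = (2*(-20)/(-9 - 40))*(-30) = (2*(-20)/(-49))*(-30) = (2*(-20)*(-1/49))*(-30) = (40/49)*(-30) = -1200/49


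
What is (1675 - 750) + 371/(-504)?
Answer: 66547/72 ≈ 924.26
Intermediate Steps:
(1675 - 750) + 371/(-504) = 925 + 371*(-1/504) = 925 - 53/72 = 66547/72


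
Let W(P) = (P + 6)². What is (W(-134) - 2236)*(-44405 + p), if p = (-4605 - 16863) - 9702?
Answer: -1069235100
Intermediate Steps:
W(P) = (6 + P)²
p = -31170 (p = -21468 - 9702 = -31170)
(W(-134) - 2236)*(-44405 + p) = ((6 - 134)² - 2236)*(-44405 - 31170) = ((-128)² - 2236)*(-75575) = (16384 - 2236)*(-75575) = 14148*(-75575) = -1069235100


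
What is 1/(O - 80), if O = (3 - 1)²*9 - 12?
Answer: -1/56 ≈ -0.017857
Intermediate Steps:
O = 24 (O = 2²*9 - 12 = 4*9 - 12 = 36 - 12 = 24)
1/(O - 80) = 1/(24 - 80) = 1/(-56) = -1/56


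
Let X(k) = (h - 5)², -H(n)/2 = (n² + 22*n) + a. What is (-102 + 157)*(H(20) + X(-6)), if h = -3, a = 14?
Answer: -90420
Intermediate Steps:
H(n) = -28 - 44*n - 2*n² (H(n) = -2*((n² + 22*n) + 14) = -2*(14 + n² + 22*n) = -28 - 44*n - 2*n²)
X(k) = 64 (X(k) = (-3 - 5)² = (-8)² = 64)
(-102 + 157)*(H(20) + X(-6)) = (-102 + 157)*((-28 - 44*20 - 2*20²) + 64) = 55*((-28 - 880 - 2*400) + 64) = 55*((-28 - 880 - 800) + 64) = 55*(-1708 + 64) = 55*(-1644) = -90420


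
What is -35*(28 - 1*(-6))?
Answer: -1190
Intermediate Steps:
-35*(28 - 1*(-6)) = -35*(28 + 6) = -35*34 = -1190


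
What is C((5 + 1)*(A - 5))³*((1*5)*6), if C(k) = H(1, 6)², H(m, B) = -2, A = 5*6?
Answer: 1920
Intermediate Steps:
A = 30
C(k) = 4 (C(k) = (-2)² = 4)
C((5 + 1)*(A - 5))³*((1*5)*6) = 4³*((1*5)*6) = 64*(5*6) = 64*30 = 1920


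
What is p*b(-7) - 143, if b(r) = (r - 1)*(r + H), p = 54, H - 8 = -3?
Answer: 721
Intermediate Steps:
H = 5 (H = 8 - 3 = 5)
b(r) = (-1 + r)*(5 + r) (b(r) = (r - 1)*(r + 5) = (-1 + r)*(5 + r))
p*b(-7) - 143 = 54*(-5 + (-7)**2 + 4*(-7)) - 143 = 54*(-5 + 49 - 28) - 143 = 54*16 - 143 = 864 - 143 = 721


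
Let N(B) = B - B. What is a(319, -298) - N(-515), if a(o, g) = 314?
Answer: 314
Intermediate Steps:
N(B) = 0
a(319, -298) - N(-515) = 314 - 1*0 = 314 + 0 = 314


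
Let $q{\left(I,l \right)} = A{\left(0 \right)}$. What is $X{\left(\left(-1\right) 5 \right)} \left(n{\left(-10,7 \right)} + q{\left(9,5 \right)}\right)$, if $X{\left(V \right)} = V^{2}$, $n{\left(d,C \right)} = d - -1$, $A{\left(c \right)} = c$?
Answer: $-225$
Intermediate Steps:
$q{\left(I,l \right)} = 0$
$n{\left(d,C \right)} = 1 + d$ ($n{\left(d,C \right)} = d + 1 = 1 + d$)
$X{\left(\left(-1\right) 5 \right)} \left(n{\left(-10,7 \right)} + q{\left(9,5 \right)}\right) = \left(\left(-1\right) 5\right)^{2} \left(\left(1 - 10\right) + 0\right) = \left(-5\right)^{2} \left(-9 + 0\right) = 25 \left(-9\right) = -225$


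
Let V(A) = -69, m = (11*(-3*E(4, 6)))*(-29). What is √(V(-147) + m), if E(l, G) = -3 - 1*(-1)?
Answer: I*√1983 ≈ 44.531*I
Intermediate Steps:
E(l, G) = -2 (E(l, G) = -3 + 1 = -2)
m = -1914 (m = (11*(-3*(-2)))*(-29) = (11*6)*(-29) = 66*(-29) = -1914)
√(V(-147) + m) = √(-69 - 1914) = √(-1983) = I*√1983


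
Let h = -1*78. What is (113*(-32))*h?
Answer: 282048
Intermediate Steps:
h = -78
(113*(-32))*h = (113*(-32))*(-78) = -3616*(-78) = 282048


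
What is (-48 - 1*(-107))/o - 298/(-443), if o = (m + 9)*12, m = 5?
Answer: 76201/74424 ≈ 1.0239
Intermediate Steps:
o = 168 (o = (5 + 9)*12 = 14*12 = 168)
(-48 - 1*(-107))/o - 298/(-443) = (-48 - 1*(-107))/168 - 298/(-443) = (-48 + 107)*(1/168) - 298*(-1/443) = 59*(1/168) + 298/443 = 59/168 + 298/443 = 76201/74424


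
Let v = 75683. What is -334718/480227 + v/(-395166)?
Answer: -168614193229/189769382682 ≈ -0.88852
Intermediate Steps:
-334718/480227 + v/(-395166) = -334718/480227 + 75683/(-395166) = -334718*1/480227 + 75683*(-1/395166) = -334718/480227 - 75683/395166 = -168614193229/189769382682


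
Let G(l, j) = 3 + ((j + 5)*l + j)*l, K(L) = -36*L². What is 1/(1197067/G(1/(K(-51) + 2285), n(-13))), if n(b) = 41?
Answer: 25031270258/9989530340945467 ≈ 2.5057e-6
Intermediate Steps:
G(l, j) = 3 + l*(j + l*(5 + j)) (G(l, j) = 3 + ((5 + j)*l + j)*l = 3 + (l*(5 + j) + j)*l = 3 + (j + l*(5 + j))*l = 3 + l*(j + l*(5 + j)))
1/(1197067/G(1/(K(-51) + 2285), n(-13))) = 1/(1197067/(3 + 5*(1/(-36*(-51)² + 2285))² + 41/(-36*(-51)² + 2285) + 41*(1/(-36*(-51)² + 2285))²)) = 1/(1197067/(3 + 5*(1/(-36*2601 + 2285))² + 41/(-36*2601 + 2285) + 41*(1/(-36*2601 + 2285))²)) = 1/(1197067/(3 + 5*(1/(-93636 + 2285))² + 41/(-93636 + 2285) + 41*(1/(-93636 + 2285))²)) = 1/(1197067/(3 + 5*(1/(-91351))² + 41/(-91351) + 41*(1/(-91351))²)) = 1/(1197067/(3 + 5*(-1/91351)² + 41*(-1/91351) + 41*(-1/91351)²)) = 1/(1197067/(3 + 5*(1/8345005201) - 41/91351 + 41*(1/8345005201))) = 1/(1197067/(3 + 5/8345005201 - 41/91351 + 41/8345005201)) = 1/(1197067/(25031270258/8345005201)) = 1/(1197067*(8345005201/25031270258)) = 1/(9989530340945467/25031270258) = 25031270258/9989530340945467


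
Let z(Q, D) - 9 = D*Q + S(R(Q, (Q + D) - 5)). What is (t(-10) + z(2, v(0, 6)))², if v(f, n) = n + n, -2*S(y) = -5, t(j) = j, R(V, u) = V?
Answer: 2601/4 ≈ 650.25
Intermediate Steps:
S(y) = 5/2 (S(y) = -½*(-5) = 5/2)
v(f, n) = 2*n
z(Q, D) = 23/2 + D*Q (z(Q, D) = 9 + (D*Q + 5/2) = 9 + (5/2 + D*Q) = 23/2 + D*Q)
(t(-10) + z(2, v(0, 6)))² = (-10 + (23/2 + (2*6)*2))² = (-10 + (23/2 + 12*2))² = (-10 + (23/2 + 24))² = (-10 + 71/2)² = (51/2)² = 2601/4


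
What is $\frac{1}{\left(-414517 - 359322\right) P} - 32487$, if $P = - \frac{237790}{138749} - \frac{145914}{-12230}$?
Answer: $- \frac{217926696301254742334}{6708120057266177} \approx -32487.0$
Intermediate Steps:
$P = \frac{8668624943}{848450135}$ ($P = \left(-237790\right) \frac{1}{138749} - - \frac{72957}{6115} = - \frac{237790}{138749} + \frac{72957}{6115} = \frac{8668624943}{848450135} \approx 10.217$)
$\frac{1}{\left(-414517 - 359322\right) P} - 32487 = \frac{1}{\left(-414517 - 359322\right) \frac{8668624943}{848450135}} - 32487 = \frac{1}{-773839} \cdot \frac{848450135}{8668624943} - 32487 = \left(- \frac{1}{773839}\right) \frac{848450135}{8668624943} - 32487 = - \frac{848450135}{6708120057266177} - 32487 = - \frac{217926696301254742334}{6708120057266177}$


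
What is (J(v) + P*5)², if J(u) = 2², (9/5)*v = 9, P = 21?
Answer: 11881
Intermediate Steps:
v = 5 (v = (5/9)*9 = 5)
J(u) = 4
(J(v) + P*5)² = (4 + 21*5)² = (4 + 105)² = 109² = 11881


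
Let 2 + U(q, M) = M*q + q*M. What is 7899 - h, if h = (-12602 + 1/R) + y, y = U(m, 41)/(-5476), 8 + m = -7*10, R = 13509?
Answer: 758240430613/36987642 ≈ 20500.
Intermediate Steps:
m = -78 (m = -8 - 7*10 = -8 - 70 = -78)
U(q, M) = -2 + 2*M*q (U(q, M) = -2 + (M*q + q*M) = -2 + (M*q + M*q) = -2 + 2*M*q)
y = 3199/2738 (y = (-2 + 2*41*(-78))/(-5476) = (-2 - 6396)*(-1/5476) = -6398*(-1/5476) = 3199/2738 ≈ 1.1684)
h = -466075046455/36987642 (h = (-12602 + 1/13509) + 3199/2738 = -170240417/13509 + 3199/2738 = -466075046455/36987642 ≈ -12601.)
7899 - h = 7899 - 1*(-466075046455/36987642) = 7899 + 466075046455/36987642 = 758240430613/36987642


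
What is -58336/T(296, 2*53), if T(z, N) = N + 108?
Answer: -29168/107 ≈ -272.60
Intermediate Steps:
T(z, N) = 108 + N
-58336/T(296, 2*53) = -58336/(108 + 2*53) = -58336/(108 + 106) = -58336/214 = -58336*1/214 = -29168/107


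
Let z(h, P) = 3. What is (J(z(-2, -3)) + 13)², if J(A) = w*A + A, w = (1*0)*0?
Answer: 256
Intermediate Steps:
w = 0 (w = 0*0 = 0)
J(A) = A (J(A) = 0*A + A = 0 + A = A)
(J(z(-2, -3)) + 13)² = (3 + 13)² = 16² = 256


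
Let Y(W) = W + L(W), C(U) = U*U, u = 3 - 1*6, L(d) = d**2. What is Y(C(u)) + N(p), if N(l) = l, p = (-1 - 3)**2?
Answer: 106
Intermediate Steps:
p = 16 (p = (-4)**2 = 16)
u = -3 (u = 3 - 6 = -3)
C(U) = U**2
Y(W) = W + W**2
Y(C(u)) + N(p) = (-3)**2*(1 + (-3)**2) + 16 = 9*(1 + 9) + 16 = 9*10 + 16 = 90 + 16 = 106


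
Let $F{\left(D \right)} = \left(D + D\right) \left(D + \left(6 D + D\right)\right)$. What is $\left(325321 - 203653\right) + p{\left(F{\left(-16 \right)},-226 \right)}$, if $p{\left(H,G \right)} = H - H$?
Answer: $121668$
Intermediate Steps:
$F{\left(D \right)} = 16 D^{2}$ ($F{\left(D \right)} = 2 D \left(D + 7 D\right) = 2 D 8 D = 16 D^{2}$)
$p{\left(H,G \right)} = 0$
$\left(325321 - 203653\right) + p{\left(F{\left(-16 \right)},-226 \right)} = \left(325321 - 203653\right) + 0 = 121668 + 0 = 121668$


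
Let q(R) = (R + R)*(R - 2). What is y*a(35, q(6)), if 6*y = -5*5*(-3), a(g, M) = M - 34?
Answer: 175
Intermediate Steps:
q(R) = 2*R*(-2 + R) (q(R) = (2*R)*(-2 + R) = 2*R*(-2 + R))
a(g, M) = -34 + M
y = 25/2 (y = (-5*5*(-3))/6 = (-25*(-3))/6 = (1/6)*75 = 25/2 ≈ 12.500)
y*a(35, q(6)) = 25*(-34 + 2*6*(-2 + 6))/2 = 25*(-34 + 2*6*4)/2 = 25*(-34 + 48)/2 = (25/2)*14 = 175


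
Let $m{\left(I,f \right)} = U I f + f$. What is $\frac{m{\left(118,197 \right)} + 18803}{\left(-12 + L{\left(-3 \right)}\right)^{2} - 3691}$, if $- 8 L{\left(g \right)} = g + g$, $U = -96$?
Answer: $\frac{35401856}{57031} \approx 620.75$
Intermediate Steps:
$m{\left(I,f \right)} = f - 96 I f$ ($m{\left(I,f \right)} = - 96 I f + f = f - 96 I f$)
$L{\left(g \right)} = - \frac{g}{4}$ ($L{\left(g \right)} = - \frac{g + g}{8} = - \frac{2 g}{8} = - \frac{g}{4}$)
$\frac{m{\left(118,197 \right)} + 18803}{\left(-12 + L{\left(-3 \right)}\right)^{2} - 3691} = \frac{197 \left(1 - 11328\right) + 18803}{\left(-12 - - \frac{3}{4}\right)^{2} - 3691} = \frac{197 \left(1 - 11328\right) + 18803}{\left(-12 + \frac{3}{4}\right)^{2} - 3691} = \frac{197 \left(-11327\right) + 18803}{\left(- \frac{45}{4}\right)^{2} - 3691} = \frac{-2231419 + 18803}{\frac{2025}{16} - 3691} = - \frac{2212616}{- \frac{57031}{16}} = \left(-2212616\right) \left(- \frac{16}{57031}\right) = \frac{35401856}{57031}$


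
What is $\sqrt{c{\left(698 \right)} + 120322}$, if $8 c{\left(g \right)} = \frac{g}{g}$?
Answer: $\frac{3 \sqrt{213906}}{4} \approx 346.88$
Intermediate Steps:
$c{\left(g \right)} = \frac{1}{8}$ ($c{\left(g \right)} = \frac{g \frac{1}{g}}{8} = \frac{1}{8} \cdot 1 = \frac{1}{8}$)
$\sqrt{c{\left(698 \right)} + 120322} = \sqrt{\frac{1}{8} + 120322} = \sqrt{\frac{962577}{8}} = \frac{3 \sqrt{213906}}{4}$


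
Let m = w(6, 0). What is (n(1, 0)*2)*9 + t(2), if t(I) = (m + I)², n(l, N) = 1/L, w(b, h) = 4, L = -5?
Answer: 162/5 ≈ 32.400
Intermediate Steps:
n(l, N) = -⅕ (n(l, N) = 1/(-5) = -⅕)
m = 4
t(I) = (4 + I)²
(n(1, 0)*2)*9 + t(2) = -⅕*2*9 + (4 + 2)² = -⅖*9 + 6² = -18/5 + 36 = 162/5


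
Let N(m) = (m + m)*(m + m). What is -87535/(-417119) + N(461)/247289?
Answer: 376232630611/103148940391 ≈ 3.6475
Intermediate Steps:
N(m) = 4*m² (N(m) = (2*m)*(2*m) = 4*m²)
-87535/(-417119) + N(461)/247289 = -87535/(-417119) + (4*461²)/247289 = -87535*(-1/417119) + (4*212521)*(1/247289) = 87535/417119 + 850084*(1/247289) = 87535/417119 + 850084/247289 = 376232630611/103148940391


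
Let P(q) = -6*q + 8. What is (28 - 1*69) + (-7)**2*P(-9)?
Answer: 2997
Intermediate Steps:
P(q) = 8 - 6*q
(28 - 1*69) + (-7)**2*P(-9) = (28 - 1*69) + (-7)**2*(8 - 6*(-9)) = (28 - 69) + 49*(8 + 54) = -41 + 49*62 = -41 + 3038 = 2997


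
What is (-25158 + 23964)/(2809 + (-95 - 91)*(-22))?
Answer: -1194/6901 ≈ -0.17302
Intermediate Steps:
(-25158 + 23964)/(2809 + (-95 - 91)*(-22)) = -1194/(2809 - 186*(-22)) = -1194/(2809 + 4092) = -1194/6901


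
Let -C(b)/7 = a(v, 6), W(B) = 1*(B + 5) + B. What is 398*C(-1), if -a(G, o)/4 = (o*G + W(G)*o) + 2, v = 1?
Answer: 557200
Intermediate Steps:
W(B) = 5 + 2*B (W(B) = 1*(5 + B) + B = (5 + B) + B = 5 + 2*B)
a(G, o) = -8 - 4*G*o - 4*o*(5 + 2*G) (a(G, o) = -4*((o*G + (5 + 2*G)*o) + 2) = -4*((G*o + o*(5 + 2*G)) + 2) = -4*(2 + G*o + o*(5 + 2*G)) = -8 - 4*G*o - 4*o*(5 + 2*G))
C(b) = 1400 (C(b) = -7*(-8 - 20*6 - 12*1*6) = -7*(-8 - 120 - 72) = -7*(-200) = 1400)
398*C(-1) = 398*1400 = 557200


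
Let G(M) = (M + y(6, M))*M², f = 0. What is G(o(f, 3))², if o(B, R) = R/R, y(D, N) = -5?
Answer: 16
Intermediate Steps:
o(B, R) = 1
G(M) = M²*(-5 + M) (G(M) = (M - 5)*M² = (-5 + M)*M² = M²*(-5 + M))
G(o(f, 3))² = (1²*(-5 + 1))² = (1*(-4))² = (-4)² = 16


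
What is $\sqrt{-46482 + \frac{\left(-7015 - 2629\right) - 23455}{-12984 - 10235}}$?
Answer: $\frac{i \sqrt{25058698465521}}{23219} \approx 215.59 i$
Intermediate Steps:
$\sqrt{-46482 + \frac{\left(-7015 - 2629\right) - 23455}{-12984 - 10235}} = \sqrt{-46482 + \frac{\left(-7015 - 2629\right) - 23455}{-23219}} = \sqrt{-46482 + \left(-9644 - 23455\right) \left(- \frac{1}{23219}\right)} = \sqrt{-46482 - - \frac{33099}{23219}} = \sqrt{-46482 + \frac{33099}{23219}} = \sqrt{- \frac{1079232459}{23219}} = \frac{i \sqrt{25058698465521}}{23219}$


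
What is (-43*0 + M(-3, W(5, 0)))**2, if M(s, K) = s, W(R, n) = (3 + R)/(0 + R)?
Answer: 9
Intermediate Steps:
W(R, n) = (3 + R)/R
(-43*0 + M(-3, W(5, 0)))**2 = (-43*0 - 3)**2 = (0 - 3)**2 = (-3)**2 = 9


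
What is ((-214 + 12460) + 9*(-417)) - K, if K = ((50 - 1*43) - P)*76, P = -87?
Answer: 1349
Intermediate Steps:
K = 7144 (K = ((50 - 1*43) - 1*(-87))*76 = ((50 - 43) + 87)*76 = (7 + 87)*76 = 94*76 = 7144)
((-214 + 12460) + 9*(-417)) - K = ((-214 + 12460) + 9*(-417)) - 1*7144 = (12246 - 3753) - 7144 = 8493 - 7144 = 1349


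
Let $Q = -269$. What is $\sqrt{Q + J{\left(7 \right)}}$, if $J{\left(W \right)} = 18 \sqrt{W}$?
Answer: $\sqrt{-269 + 18 \sqrt{7}} \approx 14.879 i$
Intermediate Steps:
$\sqrt{Q + J{\left(7 \right)}} = \sqrt{-269 + 18 \sqrt{7}}$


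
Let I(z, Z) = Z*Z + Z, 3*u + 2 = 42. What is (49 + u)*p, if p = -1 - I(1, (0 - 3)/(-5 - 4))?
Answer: -2431/27 ≈ -90.037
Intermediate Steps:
u = 40/3 (u = -⅔ + (⅓)*42 = -⅔ + 14 = 40/3 ≈ 13.333)
I(z, Z) = Z + Z² (I(z, Z) = Z² + Z = Z + Z²)
p = -13/9 (p = -1 - (0 - 3)/(-5 - 4)*(1 + (0 - 3)/(-5 - 4)) = -1 - (-3/(-9))*(1 - 3/(-9)) = -1 - (-3*(-⅑))*(1 - 3*(-⅑)) = -1 - (1 + ⅓)/3 = -1 - 4/(3*3) = -1 - 1*4/9 = -1 - 4/9 = -13/9 ≈ -1.4444)
(49 + u)*p = (49 + 40/3)*(-13/9) = (187/3)*(-13/9) = -2431/27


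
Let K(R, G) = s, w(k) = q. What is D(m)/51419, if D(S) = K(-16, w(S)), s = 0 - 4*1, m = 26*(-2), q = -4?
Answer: -4/51419 ≈ -7.7792e-5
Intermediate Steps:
w(k) = -4
m = -52
s = -4 (s = 0 - 4 = -4)
K(R, G) = -4
D(S) = -4
D(m)/51419 = -4/51419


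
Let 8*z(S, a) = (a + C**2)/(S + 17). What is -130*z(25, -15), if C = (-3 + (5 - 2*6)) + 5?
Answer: -325/84 ≈ -3.8690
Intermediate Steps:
C = -5 (C = (-3 + (5 - 12)) + 5 = (-3 - 7) + 5 = -10 + 5 = -5)
z(S, a) = (25 + a)/(8*(17 + S)) (z(S, a) = ((a + (-5)**2)/(S + 17))/8 = ((a + 25)/(17 + S))/8 = ((25 + a)/(17 + S))/8 = (25 + a)/(8*(17 + S)))
-130*z(25, -15) = -65*(25 - 15)/(4*(17 + 25)) = -65*10/(4*42) = -130*5/168 = -325/84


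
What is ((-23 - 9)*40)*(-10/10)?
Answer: 1280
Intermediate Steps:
((-23 - 9)*40)*(-10/10) = (-32*40)*(-10*⅒) = -1280*(-1) = 1280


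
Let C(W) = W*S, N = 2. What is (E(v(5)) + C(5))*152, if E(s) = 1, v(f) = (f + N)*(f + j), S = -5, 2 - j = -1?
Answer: -3648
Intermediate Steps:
j = 3 (j = 2 - 1*(-1) = 2 + 1 = 3)
v(f) = (2 + f)*(3 + f) (v(f) = (f + 2)*(f + 3) = (2 + f)*(3 + f))
C(W) = -5*W (C(W) = W*(-5) = -5*W)
(E(v(5)) + C(5))*152 = (1 - 5*5)*152 = (1 - 25)*152 = -24*152 = -3648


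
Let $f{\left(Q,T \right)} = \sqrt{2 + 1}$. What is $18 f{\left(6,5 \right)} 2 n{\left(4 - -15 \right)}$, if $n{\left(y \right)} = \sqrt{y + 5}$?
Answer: $216 \sqrt{2} \approx 305.47$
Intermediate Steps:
$f{\left(Q,T \right)} = \sqrt{3}$
$n{\left(y \right)} = \sqrt{5 + y}$
$18 f{\left(6,5 \right)} 2 n{\left(4 - -15 \right)} = 18 \sqrt{3} \cdot 2 \sqrt{5 + \left(4 - -15\right)} = 18 \sqrt{3} \cdot 2 \sqrt{5 + \left(4 + 15\right)} = 18 \sqrt{3} \cdot 2 \sqrt{5 + 19} = 18 \sqrt{3} \cdot 2 \sqrt{24} = 18 \sqrt{3} \cdot 2 \cdot 2 \sqrt{6} = 18 \sqrt{3} \cdot 4 \sqrt{6} = 216 \sqrt{2}$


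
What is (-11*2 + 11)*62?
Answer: -682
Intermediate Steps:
(-11*2 + 11)*62 = (-22 + 11)*62 = -11*62 = -682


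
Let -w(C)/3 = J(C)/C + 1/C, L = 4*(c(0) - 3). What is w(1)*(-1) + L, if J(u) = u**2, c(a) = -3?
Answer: -18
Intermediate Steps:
L = -24 (L = 4*(-3 - 3) = 4*(-6) = -24)
w(C) = -3*C - 3/C (w(C) = -3*(C**2/C + 1/C) = -3*(C + 1/C) = -3*C - 3/C)
w(1)*(-1) + L = (-3*1 - 3/1)*(-1) - 24 = (-3 - 3*1)*(-1) - 24 = (-3 - 3)*(-1) - 24 = -6*(-1) - 24 = 6 - 24 = -18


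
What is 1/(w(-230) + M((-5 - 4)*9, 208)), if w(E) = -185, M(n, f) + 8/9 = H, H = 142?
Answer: -9/395 ≈ -0.022785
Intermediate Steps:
M(n, f) = 1270/9 (M(n, f) = -8/9 + 142 = 1270/9)
1/(w(-230) + M((-5 - 4)*9, 208)) = 1/(-185 + 1270/9) = 1/(-395/9) = -9/395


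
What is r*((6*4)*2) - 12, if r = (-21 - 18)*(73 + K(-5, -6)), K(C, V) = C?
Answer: -127308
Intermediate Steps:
r = -2652 (r = (-21 - 18)*(73 - 5) = -39*68 = -2652)
r*((6*4)*2) - 12 = -2652*6*4*2 - 12 = -63648*2 - 12 = -2652*48 - 12 = -127296 - 12 = -127308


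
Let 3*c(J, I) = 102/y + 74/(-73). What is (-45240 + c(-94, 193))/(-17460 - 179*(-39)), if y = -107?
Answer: 1060124284/245554407 ≈ 4.3173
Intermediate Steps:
c(J, I) = -15364/23433 (c(J, I) = (102/(-107) + 74/(-73))/3 = (102*(-1/107) + 74*(-1/73))/3 = (-102/107 - 74/73)/3 = (1/3)*(-15364/7811) = -15364/23433)
(-45240 + c(-94, 193))/(-17460 - 179*(-39)) = (-45240 - 15364/23433)/(-17460 - 179*(-39)) = -1060124284/(23433*(-17460 + 6981)) = -1060124284/23433/(-10479) = -1060124284/23433*(-1/10479) = 1060124284/245554407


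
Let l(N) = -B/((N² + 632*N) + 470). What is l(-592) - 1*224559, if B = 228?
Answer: -2606007081/11605 ≈ -2.2456e+5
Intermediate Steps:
l(N) = -228/(470 + N² + 632*N) (l(N) = -228/((N² + 632*N) + 470) = -228/(470 + N² + 632*N))
l(-592) - 1*224559 = -228/(470 + (-592)² + 632*(-592)) - 1*224559 = -228/(470 + 350464 - 374144) - 224559 = -228/(-23210) - 224559 = -228*(-1/23210) - 224559 = 114/11605 - 224559 = -2606007081/11605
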